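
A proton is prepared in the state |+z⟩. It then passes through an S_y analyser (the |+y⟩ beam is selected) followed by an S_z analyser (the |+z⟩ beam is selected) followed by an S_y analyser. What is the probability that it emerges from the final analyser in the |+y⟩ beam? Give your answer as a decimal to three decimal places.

First analyser (S_y): from |+z⟩, P(|+y⟩) = 1/2.
After stage 1 the state is |+y⟩; P(|+z⟩) = |⟨+z|+y⟩|² = 1/2.
After stage 2 the state is |+z⟩; P(|+y⟩) = |⟨+y|+z⟩|² = 1/2.
Joint probability = 1/2 × 1/2 × 1/2 = 0.125.

0.125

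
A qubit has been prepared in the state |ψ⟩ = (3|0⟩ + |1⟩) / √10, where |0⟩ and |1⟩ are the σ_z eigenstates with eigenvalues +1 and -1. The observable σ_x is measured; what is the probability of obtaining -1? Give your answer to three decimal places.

0.200

|-x⟩ = (|0⟩ - |1⟩)/√2, so ⟨-x|ψ⟩ = (2) / (√2·√10).
P = |2|² / 20 = 4/20.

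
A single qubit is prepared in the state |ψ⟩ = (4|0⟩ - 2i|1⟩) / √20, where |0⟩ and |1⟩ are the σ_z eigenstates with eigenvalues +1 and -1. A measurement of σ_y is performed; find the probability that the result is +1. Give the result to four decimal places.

|+y⟩ = (|0⟩ + i|1⟩)/√2, so ⟨+y|ψ⟩ = (2) / (√2·√20).
P = |2|² / 40 = 4/40.

0.1000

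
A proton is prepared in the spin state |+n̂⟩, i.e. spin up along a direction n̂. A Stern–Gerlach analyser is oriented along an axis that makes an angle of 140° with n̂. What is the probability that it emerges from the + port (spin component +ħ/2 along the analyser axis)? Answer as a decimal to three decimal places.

For spin-½, the probability of finding spin-up along an axis at angle θ to the initial spin direction is cos²(θ/2); spin-down is sin²(θ/2).
θ = 140°, so P = cos²(70°) ≈ 0.117.

0.117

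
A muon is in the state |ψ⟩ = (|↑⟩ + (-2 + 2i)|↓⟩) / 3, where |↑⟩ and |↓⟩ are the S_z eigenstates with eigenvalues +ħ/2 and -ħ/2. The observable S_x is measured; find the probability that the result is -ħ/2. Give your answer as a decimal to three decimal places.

|-x⟩ = (|↑⟩ - |↓⟩)/√2, so ⟨-x|ψ⟩ = (3 - 2i) / (√2·3).
P = |3 - 2i|² / 18 = 13/18.

0.722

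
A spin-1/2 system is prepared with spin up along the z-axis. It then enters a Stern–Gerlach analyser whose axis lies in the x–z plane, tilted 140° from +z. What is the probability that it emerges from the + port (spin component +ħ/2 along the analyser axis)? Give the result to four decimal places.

For spin-½, the probability of finding spin-up along an axis at angle θ to the initial spin direction is cos²(θ/2); spin-down is sin²(θ/2).
θ = 140°, so P = cos²(70°) ≈ 0.1170.

0.1170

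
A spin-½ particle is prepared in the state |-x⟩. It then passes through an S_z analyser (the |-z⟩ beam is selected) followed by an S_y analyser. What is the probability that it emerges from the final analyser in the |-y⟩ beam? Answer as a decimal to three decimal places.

0.250

First analyser (S_z): from |-x⟩, P(|-z⟩) = 1/2.
After stage 1 the state is |-z⟩; P(|-y⟩) = |⟨-y|-z⟩|² = 1/2.
Joint probability = 1/2 × 1/2 = 0.250.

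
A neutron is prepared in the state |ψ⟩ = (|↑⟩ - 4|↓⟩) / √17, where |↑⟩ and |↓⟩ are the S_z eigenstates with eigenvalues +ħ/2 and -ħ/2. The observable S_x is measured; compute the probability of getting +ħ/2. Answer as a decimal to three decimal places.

0.265

|+x⟩ = (|↑⟩ + |↓⟩)/√2, so ⟨+x|ψ⟩ = (-3) / (√2·√17).
P = |-3|² / 34 = 9/34.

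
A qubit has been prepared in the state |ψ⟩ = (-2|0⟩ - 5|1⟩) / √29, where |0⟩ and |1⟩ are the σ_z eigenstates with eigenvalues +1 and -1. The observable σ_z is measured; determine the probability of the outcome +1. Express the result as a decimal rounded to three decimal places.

The +1 outcome corresponds to |0⟩. Its amplitude in |ψ⟩ is -2/√29.
P = |-2|² / 29 = 4/29.

0.138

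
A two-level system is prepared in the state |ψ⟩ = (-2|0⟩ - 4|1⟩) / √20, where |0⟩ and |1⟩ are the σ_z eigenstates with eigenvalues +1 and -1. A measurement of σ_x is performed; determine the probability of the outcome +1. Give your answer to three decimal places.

|+x⟩ = (|0⟩ + |1⟩)/√2, so ⟨+x|ψ⟩ = (-6) / (√2·√20).
P = |-6|² / 40 = 36/40.

0.900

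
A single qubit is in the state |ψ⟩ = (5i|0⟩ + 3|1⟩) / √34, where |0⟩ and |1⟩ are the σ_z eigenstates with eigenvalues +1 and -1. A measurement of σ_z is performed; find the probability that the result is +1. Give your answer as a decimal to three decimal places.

The +1 outcome corresponds to |0⟩. Its amplitude in |ψ⟩ is 5i/√34.
P = |5i|² / 34 = 25/34.

0.735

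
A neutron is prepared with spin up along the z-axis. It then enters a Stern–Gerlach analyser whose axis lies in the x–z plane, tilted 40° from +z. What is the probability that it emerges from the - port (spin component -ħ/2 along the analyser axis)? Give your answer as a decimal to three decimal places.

0.117

For spin-½, the probability of finding spin-up along an axis at angle θ to the initial spin direction is cos²(θ/2); spin-down is sin²(θ/2).
θ = 40°, so P = sin²(20°) ≈ 0.117.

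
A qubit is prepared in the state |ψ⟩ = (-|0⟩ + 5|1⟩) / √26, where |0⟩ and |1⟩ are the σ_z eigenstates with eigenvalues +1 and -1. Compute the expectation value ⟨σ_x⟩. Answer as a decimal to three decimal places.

-0.385

⟨σ_x⟩ = 2 Re(a* b)/(|a|²+|b|²) with a = -1, b = 5.
a* b = -5, so ⟨σ_x⟩ = -10/26.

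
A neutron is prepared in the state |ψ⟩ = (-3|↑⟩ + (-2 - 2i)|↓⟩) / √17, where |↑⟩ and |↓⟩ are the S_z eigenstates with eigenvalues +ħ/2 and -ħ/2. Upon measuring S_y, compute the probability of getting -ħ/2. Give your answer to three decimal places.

0.147

|-y⟩ = (|↑⟩ - i|↓⟩)/√2, so ⟨-y|ψ⟩ = (-1 - 2i) / (√2·√17).
P = |-1 - 2i|² / 34 = 5/34.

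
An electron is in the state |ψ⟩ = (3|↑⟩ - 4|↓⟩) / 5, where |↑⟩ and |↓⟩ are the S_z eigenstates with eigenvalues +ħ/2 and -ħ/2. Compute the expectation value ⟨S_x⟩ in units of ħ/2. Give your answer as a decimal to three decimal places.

-0.960

⟨σ_x⟩ = 2 Re(a* b)/(|a|²+|b|²) with a = 3, b = -4.
a* b = -12, so ⟨σ_x⟩ = -24/25.
⟨S_x⟩ = (ħ/2)·⟨σ_x⟩.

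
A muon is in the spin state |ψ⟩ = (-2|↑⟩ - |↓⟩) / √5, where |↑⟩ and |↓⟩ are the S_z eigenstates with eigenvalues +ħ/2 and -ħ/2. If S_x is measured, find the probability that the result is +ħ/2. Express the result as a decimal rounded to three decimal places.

0.900

|+x⟩ = (|↑⟩ + |↓⟩)/√2, so ⟨+x|ψ⟩ = (-3) / (√2·√5).
P = |-3|² / 10 = 9/10.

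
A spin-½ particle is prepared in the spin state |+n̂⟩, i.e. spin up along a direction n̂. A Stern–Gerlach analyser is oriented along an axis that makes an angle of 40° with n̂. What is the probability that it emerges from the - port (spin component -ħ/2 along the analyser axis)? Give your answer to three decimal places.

0.117

For spin-½, the probability of finding spin-up along an axis at angle θ to the initial spin direction is cos²(θ/2); spin-down is sin²(θ/2).
θ = 40°, so P = sin²(20°) ≈ 0.117.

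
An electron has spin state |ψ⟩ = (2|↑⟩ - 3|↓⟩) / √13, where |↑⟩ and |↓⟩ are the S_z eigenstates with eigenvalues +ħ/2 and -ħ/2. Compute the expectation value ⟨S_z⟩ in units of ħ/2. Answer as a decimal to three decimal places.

⟨σ_z⟩ = |a|² - |b|² divided by |a|²+|b|², with a, b the |↑⟩, |↓⟩ amplitudes.
= (4 - 9)/13 = -5/13.
⟨S_z⟩ = (ħ/2)·⟨σ_z⟩.

-0.385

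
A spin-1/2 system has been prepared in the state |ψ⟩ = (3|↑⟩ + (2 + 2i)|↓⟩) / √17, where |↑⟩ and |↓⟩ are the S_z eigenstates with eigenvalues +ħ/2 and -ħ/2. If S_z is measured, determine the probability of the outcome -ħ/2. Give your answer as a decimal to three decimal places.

The -ħ/2 outcome corresponds to |↓⟩. Its amplitude in |ψ⟩ is (2 + 2i)/√17.
P = |2 + 2i|² / 17 = 8/17.

0.471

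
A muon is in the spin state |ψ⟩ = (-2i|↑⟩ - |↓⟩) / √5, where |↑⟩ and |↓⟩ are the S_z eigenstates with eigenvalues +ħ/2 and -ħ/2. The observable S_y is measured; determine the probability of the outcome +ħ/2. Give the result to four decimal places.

0.1000

|+y⟩ = (|↑⟩ + i|↓⟩)/√2, so ⟨+y|ψ⟩ = (-i) / (√2·√5).
P = |-i|² / 10 = 1/10.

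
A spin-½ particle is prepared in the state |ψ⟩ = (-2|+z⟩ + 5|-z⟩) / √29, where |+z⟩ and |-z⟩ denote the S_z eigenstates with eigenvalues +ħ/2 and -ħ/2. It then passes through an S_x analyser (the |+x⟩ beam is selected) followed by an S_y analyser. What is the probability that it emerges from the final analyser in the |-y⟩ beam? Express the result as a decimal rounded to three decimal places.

0.078

First analyser (S_x): P(|+x⟩) = |⟨+x|ψ⟩|² = 9/58.
After stage 1 the state is |+x⟩; P(|-y⟩) = |⟨-y|+x⟩|² = 1/2.
Joint probability = 9/58 × 1/2 = 0.078.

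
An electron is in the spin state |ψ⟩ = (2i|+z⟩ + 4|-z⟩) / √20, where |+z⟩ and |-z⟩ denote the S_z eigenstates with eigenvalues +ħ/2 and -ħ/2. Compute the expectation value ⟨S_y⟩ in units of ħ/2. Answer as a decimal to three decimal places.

-0.800

⟨σ_y⟩ = 2 Im(a* b)/(|a|²+|b|²) with a = 2i, b = 4.
a* b = -8i, so ⟨σ_y⟩ = -16/20.
⟨S_y⟩ = (ħ/2)·⟨σ_y⟩.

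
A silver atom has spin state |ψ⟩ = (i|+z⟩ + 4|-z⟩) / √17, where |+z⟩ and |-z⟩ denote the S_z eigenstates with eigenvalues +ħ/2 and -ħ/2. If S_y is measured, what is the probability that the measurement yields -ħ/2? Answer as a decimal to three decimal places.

|-y⟩ = (|+z⟩ - i|-z⟩)/√2, so ⟨-y|ψ⟩ = (5i) / (√2·√17).
P = |5i|² / 34 = 25/34.

0.735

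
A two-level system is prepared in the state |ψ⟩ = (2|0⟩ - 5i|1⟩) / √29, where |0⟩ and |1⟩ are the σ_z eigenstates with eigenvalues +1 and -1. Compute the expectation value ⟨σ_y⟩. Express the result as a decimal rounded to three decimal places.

⟨σ_y⟩ = 2 Im(a* b)/(|a|²+|b|²) with a = 2, b = -5i.
a* b = -10i, so ⟨σ_y⟩ = -20/29.

-0.690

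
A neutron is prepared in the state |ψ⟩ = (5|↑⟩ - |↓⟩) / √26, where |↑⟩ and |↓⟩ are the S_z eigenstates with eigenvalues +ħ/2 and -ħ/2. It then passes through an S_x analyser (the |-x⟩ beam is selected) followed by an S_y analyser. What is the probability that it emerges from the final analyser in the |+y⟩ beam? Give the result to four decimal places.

0.3462

First analyser (S_x): P(|-x⟩) = |⟨-x|ψ⟩|² = 36/52.
After stage 1 the state is |-x⟩; P(|+y⟩) = |⟨+y|-x⟩|² = 1/2.
Joint probability = 36/52 × 1/2 = 0.3462.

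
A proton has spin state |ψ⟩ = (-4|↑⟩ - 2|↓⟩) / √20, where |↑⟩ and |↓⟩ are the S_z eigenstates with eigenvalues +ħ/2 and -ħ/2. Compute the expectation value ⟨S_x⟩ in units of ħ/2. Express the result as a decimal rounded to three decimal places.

⟨σ_x⟩ = 2 Re(a* b)/(|a|²+|b|²) with a = -4, b = -2.
a* b = 8, so ⟨σ_x⟩ = 16/20.
⟨S_x⟩ = (ħ/2)·⟨σ_x⟩.

0.800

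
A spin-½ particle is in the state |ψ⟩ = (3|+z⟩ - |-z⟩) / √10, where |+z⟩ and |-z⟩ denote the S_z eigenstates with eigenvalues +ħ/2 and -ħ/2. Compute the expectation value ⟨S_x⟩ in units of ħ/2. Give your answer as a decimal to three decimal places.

⟨σ_x⟩ = 2 Re(a* b)/(|a|²+|b|²) with a = 3, b = -1.
a* b = -3, so ⟨σ_x⟩ = -6/10.
⟨S_x⟩ = (ħ/2)·⟨σ_x⟩.

-0.600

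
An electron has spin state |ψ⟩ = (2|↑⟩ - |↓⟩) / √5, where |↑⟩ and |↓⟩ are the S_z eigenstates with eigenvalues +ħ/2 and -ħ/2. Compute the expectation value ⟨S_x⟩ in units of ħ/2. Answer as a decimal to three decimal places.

-0.800

⟨σ_x⟩ = 2 Re(a* b)/(|a|²+|b|²) with a = 2, b = -1.
a* b = -2, so ⟨σ_x⟩ = -4/5.
⟨S_x⟩ = (ħ/2)·⟨σ_x⟩.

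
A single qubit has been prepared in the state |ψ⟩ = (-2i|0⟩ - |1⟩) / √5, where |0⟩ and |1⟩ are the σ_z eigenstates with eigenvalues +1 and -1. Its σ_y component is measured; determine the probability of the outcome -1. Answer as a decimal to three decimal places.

|-y⟩ = (|0⟩ - i|1⟩)/√2, so ⟨-y|ψ⟩ = (-3i) / (√2·√5).
P = |-3i|² / 10 = 9/10.

0.900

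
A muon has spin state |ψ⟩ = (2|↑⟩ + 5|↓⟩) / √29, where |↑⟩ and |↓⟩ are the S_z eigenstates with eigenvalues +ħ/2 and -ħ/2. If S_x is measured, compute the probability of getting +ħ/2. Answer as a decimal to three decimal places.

|+x⟩ = (|↑⟩ + |↓⟩)/√2, so ⟨+x|ψ⟩ = (7) / (√2·√29).
P = |7|² / 58 = 49/58.

0.845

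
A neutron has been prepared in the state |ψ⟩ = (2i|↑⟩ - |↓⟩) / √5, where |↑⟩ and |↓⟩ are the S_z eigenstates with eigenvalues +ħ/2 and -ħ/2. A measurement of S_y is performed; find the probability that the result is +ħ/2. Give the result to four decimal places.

|+y⟩ = (|↑⟩ + i|↓⟩)/√2, so ⟨+y|ψ⟩ = (3i) / (√2·√5).
P = |3i|² / 10 = 9/10.

0.9000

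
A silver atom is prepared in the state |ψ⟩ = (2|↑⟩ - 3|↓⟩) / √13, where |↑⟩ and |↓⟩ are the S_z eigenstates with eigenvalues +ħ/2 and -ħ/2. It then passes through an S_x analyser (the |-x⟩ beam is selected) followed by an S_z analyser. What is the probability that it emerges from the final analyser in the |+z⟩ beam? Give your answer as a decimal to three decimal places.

First analyser (S_x): P(|-x⟩) = |⟨-x|ψ⟩|² = 25/26.
After stage 1 the state is |-x⟩; P(|+z⟩) = |⟨+z|-x⟩|² = 1/2.
Joint probability = 25/26 × 1/2 = 0.481.

0.481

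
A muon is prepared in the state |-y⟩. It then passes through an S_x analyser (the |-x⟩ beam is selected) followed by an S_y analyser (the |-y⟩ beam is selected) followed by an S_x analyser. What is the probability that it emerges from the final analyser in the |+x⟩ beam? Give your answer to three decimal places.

0.125

First analyser (S_x): from |-y⟩, P(|-x⟩) = 1/2.
After stage 1 the state is |-x⟩; P(|-y⟩) = |⟨-y|-x⟩|² = 1/2.
After stage 2 the state is |-y⟩; P(|+x⟩) = |⟨+x|-y⟩|² = 1/2.
Joint probability = 1/2 × 1/2 × 1/2 = 0.125.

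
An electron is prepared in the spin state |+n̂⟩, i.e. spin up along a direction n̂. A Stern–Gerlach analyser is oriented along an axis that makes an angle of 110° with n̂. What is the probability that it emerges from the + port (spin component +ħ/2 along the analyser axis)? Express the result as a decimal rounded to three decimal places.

0.329

For spin-½, the probability of finding spin-up along an axis at angle θ to the initial spin direction is cos²(θ/2); spin-down is sin²(θ/2).
θ = 110°, so P = cos²(55°) ≈ 0.329.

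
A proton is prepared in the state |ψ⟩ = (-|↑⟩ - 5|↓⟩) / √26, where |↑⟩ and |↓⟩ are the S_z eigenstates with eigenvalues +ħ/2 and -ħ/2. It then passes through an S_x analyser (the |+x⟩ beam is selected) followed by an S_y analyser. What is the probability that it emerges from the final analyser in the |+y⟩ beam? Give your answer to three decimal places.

First analyser (S_x): P(|+x⟩) = |⟨+x|ψ⟩|² = 36/52.
After stage 1 the state is |+x⟩; P(|+y⟩) = |⟨+y|+x⟩|² = 1/2.
Joint probability = 36/52 × 1/2 = 0.346.

0.346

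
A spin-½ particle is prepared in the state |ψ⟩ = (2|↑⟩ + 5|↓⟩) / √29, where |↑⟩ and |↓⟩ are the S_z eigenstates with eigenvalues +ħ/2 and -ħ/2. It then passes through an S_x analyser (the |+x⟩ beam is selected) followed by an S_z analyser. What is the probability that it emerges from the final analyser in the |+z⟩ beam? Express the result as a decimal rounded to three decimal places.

0.422

First analyser (S_x): P(|+x⟩) = |⟨+x|ψ⟩|² = 49/58.
After stage 1 the state is |+x⟩; P(|+z⟩) = |⟨+z|+x⟩|² = 1/2.
Joint probability = 49/58 × 1/2 = 0.422.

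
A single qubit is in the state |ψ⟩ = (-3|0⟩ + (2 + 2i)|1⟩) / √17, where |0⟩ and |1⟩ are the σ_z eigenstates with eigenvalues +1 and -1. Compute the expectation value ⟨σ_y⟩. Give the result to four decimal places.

⟨σ_y⟩ = 2 Im(a* b)/(|a|²+|b|²) with a = -3, b = (2 + 2i).
a* b = (-6 - 6i), so ⟨σ_y⟩ = -12/17.

-0.7059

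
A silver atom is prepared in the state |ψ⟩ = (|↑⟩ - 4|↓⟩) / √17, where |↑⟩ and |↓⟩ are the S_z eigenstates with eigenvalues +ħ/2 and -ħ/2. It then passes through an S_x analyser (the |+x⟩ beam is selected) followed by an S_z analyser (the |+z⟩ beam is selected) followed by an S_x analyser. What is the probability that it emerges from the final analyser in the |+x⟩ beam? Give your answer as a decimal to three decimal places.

0.066

First analyser (S_x): P(|+x⟩) = |⟨+x|ψ⟩|² = 9/34.
After stage 1 the state is |+x⟩; P(|+z⟩) = |⟨+z|+x⟩|² = 1/2.
After stage 2 the state is |+z⟩; P(|+x⟩) = |⟨+x|+z⟩|² = 1/2.
Joint probability = 9/34 × 1/2 × 1/2 = 0.066.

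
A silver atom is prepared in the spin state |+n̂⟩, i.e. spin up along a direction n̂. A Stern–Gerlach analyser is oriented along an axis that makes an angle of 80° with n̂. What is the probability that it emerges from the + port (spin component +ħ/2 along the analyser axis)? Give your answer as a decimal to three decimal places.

For spin-½, the probability of finding spin-up along an axis at angle θ to the initial spin direction is cos²(θ/2); spin-down is sin²(θ/2).
θ = 80°, so P = cos²(40°) ≈ 0.587.

0.587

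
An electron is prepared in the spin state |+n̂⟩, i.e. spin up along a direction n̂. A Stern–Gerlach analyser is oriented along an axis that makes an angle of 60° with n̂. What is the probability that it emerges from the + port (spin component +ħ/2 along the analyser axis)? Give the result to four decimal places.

For spin-½, the probability of finding spin-up along an axis at angle θ to the initial spin direction is cos²(θ/2); spin-down is sin²(θ/2).
θ = 60°, so P = cos²(30°) ≈ 0.7500.

0.7500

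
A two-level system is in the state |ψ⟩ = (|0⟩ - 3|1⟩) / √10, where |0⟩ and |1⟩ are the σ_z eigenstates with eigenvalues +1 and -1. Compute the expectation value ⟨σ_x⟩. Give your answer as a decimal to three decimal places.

-0.600

⟨σ_x⟩ = 2 Re(a* b)/(|a|²+|b|²) with a = 1, b = -3.
a* b = -3, so ⟨σ_x⟩ = -6/10.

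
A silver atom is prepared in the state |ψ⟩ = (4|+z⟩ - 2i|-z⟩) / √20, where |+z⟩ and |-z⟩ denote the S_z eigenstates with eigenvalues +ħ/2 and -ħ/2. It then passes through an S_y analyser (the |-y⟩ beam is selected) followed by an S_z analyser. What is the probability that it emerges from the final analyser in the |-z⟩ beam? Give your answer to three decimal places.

0.450

First analyser (S_y): P(|-y⟩) = |⟨-y|ψ⟩|² = 36/40.
After stage 1 the state is |-y⟩; P(|-z⟩) = |⟨-z|-y⟩|² = 1/2.
Joint probability = 36/40 × 1/2 = 0.450.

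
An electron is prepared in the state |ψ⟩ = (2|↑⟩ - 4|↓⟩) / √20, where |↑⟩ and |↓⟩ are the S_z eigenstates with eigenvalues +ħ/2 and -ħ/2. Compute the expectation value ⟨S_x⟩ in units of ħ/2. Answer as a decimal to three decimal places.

-0.800

⟨σ_x⟩ = 2 Re(a* b)/(|a|²+|b|²) with a = 2, b = -4.
a* b = -8, so ⟨σ_x⟩ = -16/20.
⟨S_x⟩ = (ħ/2)·⟨σ_x⟩.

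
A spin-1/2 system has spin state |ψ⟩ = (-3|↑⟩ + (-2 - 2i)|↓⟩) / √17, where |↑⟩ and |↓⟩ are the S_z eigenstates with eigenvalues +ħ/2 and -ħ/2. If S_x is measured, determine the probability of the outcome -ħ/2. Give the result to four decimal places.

0.1471

|-x⟩ = (|↑⟩ - |↓⟩)/√2, so ⟨-x|ψ⟩ = (-1 + 2i) / (√2·√17).
P = |-1 + 2i|² / 34 = 5/34.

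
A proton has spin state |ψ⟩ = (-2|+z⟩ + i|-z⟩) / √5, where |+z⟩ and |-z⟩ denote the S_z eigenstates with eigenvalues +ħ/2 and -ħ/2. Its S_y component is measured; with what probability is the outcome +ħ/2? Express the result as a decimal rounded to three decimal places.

0.100

|+y⟩ = (|+z⟩ + i|-z⟩)/√2, so ⟨+y|ψ⟩ = (-1) / (√2·√5).
P = |-1|² / 10 = 1/10.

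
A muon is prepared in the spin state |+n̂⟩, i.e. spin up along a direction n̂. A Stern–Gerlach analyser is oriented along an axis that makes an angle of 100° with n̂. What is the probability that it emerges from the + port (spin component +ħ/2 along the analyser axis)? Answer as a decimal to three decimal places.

0.413

For spin-½, the probability of finding spin-up along an axis at angle θ to the initial spin direction is cos²(θ/2); spin-down is sin²(θ/2).
θ = 100°, so P = cos²(50°) ≈ 0.413.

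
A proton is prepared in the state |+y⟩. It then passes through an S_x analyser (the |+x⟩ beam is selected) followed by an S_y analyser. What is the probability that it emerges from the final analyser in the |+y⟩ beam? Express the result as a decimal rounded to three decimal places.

0.250

First analyser (S_x): from |+y⟩, P(|+x⟩) = 1/2.
After stage 1 the state is |+x⟩; P(|+y⟩) = |⟨+y|+x⟩|² = 1/2.
Joint probability = 1/2 × 1/2 = 0.250.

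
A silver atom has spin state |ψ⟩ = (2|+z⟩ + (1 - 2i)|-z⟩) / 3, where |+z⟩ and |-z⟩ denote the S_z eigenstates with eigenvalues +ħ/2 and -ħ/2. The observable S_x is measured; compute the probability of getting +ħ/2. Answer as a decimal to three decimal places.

0.722

|+x⟩ = (|+z⟩ + |-z⟩)/√2, so ⟨+x|ψ⟩ = (3 - 2i) / (√2·3).
P = |3 - 2i|² / 18 = 13/18.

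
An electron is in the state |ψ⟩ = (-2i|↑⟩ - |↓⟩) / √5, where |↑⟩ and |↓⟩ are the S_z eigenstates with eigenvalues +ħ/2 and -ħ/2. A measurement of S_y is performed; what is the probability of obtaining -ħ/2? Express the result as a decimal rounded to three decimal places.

|-y⟩ = (|↑⟩ - i|↓⟩)/√2, so ⟨-y|ψ⟩ = (-3i) / (√2·√5).
P = |-3i|² / 10 = 9/10.

0.900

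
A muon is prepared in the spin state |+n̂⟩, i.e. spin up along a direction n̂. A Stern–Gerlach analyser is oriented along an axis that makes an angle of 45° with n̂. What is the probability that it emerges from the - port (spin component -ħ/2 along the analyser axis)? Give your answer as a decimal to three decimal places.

For spin-½, the probability of finding spin-up along an axis at angle θ to the initial spin direction is cos²(θ/2); spin-down is sin²(θ/2).
θ = 45°, so P = sin²(22.5°) ≈ 0.146.

0.146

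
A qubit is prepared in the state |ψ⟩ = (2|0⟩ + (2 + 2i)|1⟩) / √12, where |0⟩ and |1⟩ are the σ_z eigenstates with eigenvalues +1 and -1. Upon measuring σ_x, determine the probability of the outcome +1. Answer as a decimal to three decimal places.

0.833

|+x⟩ = (|0⟩ + |1⟩)/√2, so ⟨+x|ψ⟩ = (4 + 2i) / (√2·√12).
P = |4 + 2i|² / 24 = 20/24.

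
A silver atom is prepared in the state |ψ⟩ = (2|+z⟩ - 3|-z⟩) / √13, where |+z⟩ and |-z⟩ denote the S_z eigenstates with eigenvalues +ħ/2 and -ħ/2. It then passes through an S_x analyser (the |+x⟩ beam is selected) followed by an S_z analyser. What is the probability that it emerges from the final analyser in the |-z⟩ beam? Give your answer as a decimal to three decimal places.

First analyser (S_x): P(|+x⟩) = |⟨+x|ψ⟩|² = 1/26.
After stage 1 the state is |+x⟩; P(|-z⟩) = |⟨-z|+x⟩|² = 1/2.
Joint probability = 1/26 × 1/2 = 0.019.

0.019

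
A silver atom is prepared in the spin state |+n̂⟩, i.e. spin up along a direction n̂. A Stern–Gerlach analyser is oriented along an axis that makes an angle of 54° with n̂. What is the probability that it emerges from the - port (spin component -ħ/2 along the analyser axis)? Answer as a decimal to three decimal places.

For spin-½, the probability of finding spin-up along an axis at angle θ to the initial spin direction is cos²(θ/2); spin-down is sin²(θ/2).
θ = 54°, so P = sin²(27°) ≈ 0.206.

0.206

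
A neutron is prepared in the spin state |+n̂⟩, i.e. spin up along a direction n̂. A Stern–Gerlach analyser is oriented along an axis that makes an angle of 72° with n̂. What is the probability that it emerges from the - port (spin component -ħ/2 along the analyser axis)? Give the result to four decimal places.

For spin-½, the probability of finding spin-up along an axis at angle θ to the initial spin direction is cos²(θ/2); spin-down is sin²(θ/2).
θ = 72°, so P = sin²(36°) ≈ 0.3455.

0.3455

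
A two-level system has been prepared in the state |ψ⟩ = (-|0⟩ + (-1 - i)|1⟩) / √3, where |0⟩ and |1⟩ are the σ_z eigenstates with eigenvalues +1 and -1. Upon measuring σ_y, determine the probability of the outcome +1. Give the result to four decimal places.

0.8333

|+y⟩ = (|0⟩ + i|1⟩)/√2, so ⟨+y|ψ⟩ = (-2 + i) / (√2·√3).
P = |-2 + i|² / 6 = 5/6.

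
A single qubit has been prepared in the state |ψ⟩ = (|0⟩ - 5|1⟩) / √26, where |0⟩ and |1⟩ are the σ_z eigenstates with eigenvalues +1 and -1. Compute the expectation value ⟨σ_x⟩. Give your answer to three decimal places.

⟨σ_x⟩ = 2 Re(a* b)/(|a|²+|b|²) with a = 1, b = -5.
a* b = -5, so ⟨σ_x⟩ = -10/26.

-0.385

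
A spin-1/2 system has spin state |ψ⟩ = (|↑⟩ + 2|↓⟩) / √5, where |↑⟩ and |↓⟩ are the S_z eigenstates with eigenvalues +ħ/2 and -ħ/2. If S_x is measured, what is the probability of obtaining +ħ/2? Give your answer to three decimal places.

|+x⟩ = (|↑⟩ + |↓⟩)/√2, so ⟨+x|ψ⟩ = (3) / (√2·√5).
P = |3|² / 10 = 9/10.

0.900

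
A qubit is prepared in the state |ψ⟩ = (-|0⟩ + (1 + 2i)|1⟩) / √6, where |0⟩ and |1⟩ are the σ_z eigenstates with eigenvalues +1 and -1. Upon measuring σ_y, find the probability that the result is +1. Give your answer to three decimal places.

0.167

|+y⟩ = (|0⟩ + i|1⟩)/√2, so ⟨+y|ψ⟩ = (1 - i) / (√2·√6).
P = |1 - i|² / 12 = 2/12.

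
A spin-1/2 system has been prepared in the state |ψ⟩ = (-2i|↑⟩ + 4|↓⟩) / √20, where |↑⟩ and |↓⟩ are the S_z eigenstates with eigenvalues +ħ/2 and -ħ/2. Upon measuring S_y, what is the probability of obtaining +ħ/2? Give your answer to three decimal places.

|+y⟩ = (|↑⟩ + i|↓⟩)/√2, so ⟨+y|ψ⟩ = (-6i) / (√2·√20).
P = |-6i|² / 40 = 36/40.

0.900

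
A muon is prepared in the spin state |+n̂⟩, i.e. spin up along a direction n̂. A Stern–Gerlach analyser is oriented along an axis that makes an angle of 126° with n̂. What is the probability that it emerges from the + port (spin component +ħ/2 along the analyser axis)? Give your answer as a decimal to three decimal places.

0.206

For spin-½, the probability of finding spin-up along an axis at angle θ to the initial spin direction is cos²(θ/2); spin-down is sin²(θ/2).
θ = 126°, so P = cos²(63°) ≈ 0.206.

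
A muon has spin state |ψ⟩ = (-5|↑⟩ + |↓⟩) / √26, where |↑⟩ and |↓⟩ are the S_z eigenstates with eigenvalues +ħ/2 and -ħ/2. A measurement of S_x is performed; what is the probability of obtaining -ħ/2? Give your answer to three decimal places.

0.692

|-x⟩ = (|↑⟩ - |↓⟩)/√2, so ⟨-x|ψ⟩ = (-6) / (√2·√26).
P = |-6|² / 52 = 36/52.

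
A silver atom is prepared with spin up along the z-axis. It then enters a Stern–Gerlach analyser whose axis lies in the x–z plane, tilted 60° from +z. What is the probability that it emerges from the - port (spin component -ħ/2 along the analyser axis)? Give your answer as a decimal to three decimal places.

For spin-½, the probability of finding spin-up along an axis at angle θ to the initial spin direction is cos²(θ/2); spin-down is sin²(θ/2).
θ = 60°, so P = sin²(30°) ≈ 0.250.

0.250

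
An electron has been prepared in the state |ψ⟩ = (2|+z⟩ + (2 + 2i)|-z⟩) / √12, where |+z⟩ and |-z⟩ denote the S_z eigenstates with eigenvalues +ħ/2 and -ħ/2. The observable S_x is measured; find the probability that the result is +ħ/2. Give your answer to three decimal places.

0.833

|+x⟩ = (|+z⟩ + |-z⟩)/√2, so ⟨+x|ψ⟩ = (4 + 2i) / (√2·√12).
P = |4 + 2i|² / 24 = 20/24.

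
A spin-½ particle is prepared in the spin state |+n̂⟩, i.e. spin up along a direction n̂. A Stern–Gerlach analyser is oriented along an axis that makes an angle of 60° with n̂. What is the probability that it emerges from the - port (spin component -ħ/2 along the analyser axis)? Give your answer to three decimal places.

For spin-½, the probability of finding spin-up along an axis at angle θ to the initial spin direction is cos²(θ/2); spin-down is sin²(θ/2).
θ = 60°, so P = sin²(30°) ≈ 0.250.

0.250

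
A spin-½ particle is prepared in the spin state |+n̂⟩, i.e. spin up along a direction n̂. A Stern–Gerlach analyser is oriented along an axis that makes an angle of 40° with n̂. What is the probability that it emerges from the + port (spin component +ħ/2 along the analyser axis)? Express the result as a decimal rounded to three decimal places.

0.883

For spin-½, the probability of finding spin-up along an axis at angle θ to the initial spin direction is cos²(θ/2); spin-down is sin²(θ/2).
θ = 40°, so P = cos²(20°) ≈ 0.883.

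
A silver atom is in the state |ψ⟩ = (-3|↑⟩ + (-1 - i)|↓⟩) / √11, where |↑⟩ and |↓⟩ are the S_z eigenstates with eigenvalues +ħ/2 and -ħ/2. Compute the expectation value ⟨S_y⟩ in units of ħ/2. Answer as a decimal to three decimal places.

⟨σ_y⟩ = 2 Im(a* b)/(|a|²+|b|²) with a = -3, b = (-1 - i).
a* b = (3 + 3i), so ⟨σ_y⟩ = 6/11.
⟨S_y⟩ = (ħ/2)·⟨σ_y⟩.

0.545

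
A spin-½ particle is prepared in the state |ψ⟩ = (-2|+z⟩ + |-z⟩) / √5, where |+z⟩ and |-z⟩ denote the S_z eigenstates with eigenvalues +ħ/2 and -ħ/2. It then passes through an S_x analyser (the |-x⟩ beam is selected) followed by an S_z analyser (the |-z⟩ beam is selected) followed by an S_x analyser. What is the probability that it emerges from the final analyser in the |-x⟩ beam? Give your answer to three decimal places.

0.225

First analyser (S_x): P(|-x⟩) = |⟨-x|ψ⟩|² = 9/10.
After stage 1 the state is |-x⟩; P(|-z⟩) = |⟨-z|-x⟩|² = 1/2.
After stage 2 the state is |-z⟩; P(|-x⟩) = |⟨-x|-z⟩|² = 1/2.
Joint probability = 9/10 × 1/2 × 1/2 = 0.225.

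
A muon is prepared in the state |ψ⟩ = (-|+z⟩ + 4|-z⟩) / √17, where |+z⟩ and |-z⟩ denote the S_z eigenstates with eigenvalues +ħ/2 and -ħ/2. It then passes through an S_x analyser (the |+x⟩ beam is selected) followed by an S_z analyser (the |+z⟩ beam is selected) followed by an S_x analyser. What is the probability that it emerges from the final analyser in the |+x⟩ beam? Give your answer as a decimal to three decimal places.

First analyser (S_x): P(|+x⟩) = |⟨+x|ψ⟩|² = 9/34.
After stage 1 the state is |+x⟩; P(|+z⟩) = |⟨+z|+x⟩|² = 1/2.
After stage 2 the state is |+z⟩; P(|+x⟩) = |⟨+x|+z⟩|² = 1/2.
Joint probability = 9/34 × 1/2 × 1/2 = 0.066.

0.066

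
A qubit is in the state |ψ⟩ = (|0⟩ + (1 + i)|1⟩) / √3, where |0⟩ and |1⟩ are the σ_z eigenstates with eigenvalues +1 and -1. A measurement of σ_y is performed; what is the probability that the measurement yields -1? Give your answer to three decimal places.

|-y⟩ = (|0⟩ - i|1⟩)/√2, so ⟨-y|ψ⟩ = (i) / (√2·√3).
P = |i|² / 6 = 1/6.

0.167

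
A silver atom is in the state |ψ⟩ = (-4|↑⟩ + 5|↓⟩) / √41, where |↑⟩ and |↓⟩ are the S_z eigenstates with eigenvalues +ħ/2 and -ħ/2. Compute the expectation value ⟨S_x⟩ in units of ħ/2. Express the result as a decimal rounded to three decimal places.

⟨σ_x⟩ = 2 Re(a* b)/(|a|²+|b|²) with a = -4, b = 5.
a* b = -20, so ⟨σ_x⟩ = -40/41.
⟨S_x⟩ = (ħ/2)·⟨σ_x⟩.

-0.976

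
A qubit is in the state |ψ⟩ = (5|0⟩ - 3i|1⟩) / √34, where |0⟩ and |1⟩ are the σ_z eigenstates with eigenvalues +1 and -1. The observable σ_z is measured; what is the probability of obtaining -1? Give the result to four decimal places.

0.2647

The -1 outcome corresponds to |1⟩. Its amplitude in |ψ⟩ is -3i/√34.
P = |-3i|² / 34 = 9/34.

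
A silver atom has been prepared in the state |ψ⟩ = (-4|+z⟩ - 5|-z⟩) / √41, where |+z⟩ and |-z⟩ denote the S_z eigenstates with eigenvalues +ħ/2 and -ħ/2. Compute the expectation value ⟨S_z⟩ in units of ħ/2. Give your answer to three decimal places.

-0.220

⟨σ_z⟩ = |a|² - |b|² divided by |a|²+|b|², with a, b the |+z⟩, |-z⟩ amplitudes.
= (16 - 25)/41 = -9/41.
⟨S_z⟩ = (ħ/2)·⟨σ_z⟩.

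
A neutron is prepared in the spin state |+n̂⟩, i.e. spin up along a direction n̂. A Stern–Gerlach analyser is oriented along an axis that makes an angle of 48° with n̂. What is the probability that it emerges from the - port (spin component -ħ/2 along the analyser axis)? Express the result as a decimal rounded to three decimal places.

0.165

For spin-½, the probability of finding spin-up along an axis at angle θ to the initial spin direction is cos²(θ/2); spin-down is sin²(θ/2).
θ = 48°, so P = sin²(24°) ≈ 0.165.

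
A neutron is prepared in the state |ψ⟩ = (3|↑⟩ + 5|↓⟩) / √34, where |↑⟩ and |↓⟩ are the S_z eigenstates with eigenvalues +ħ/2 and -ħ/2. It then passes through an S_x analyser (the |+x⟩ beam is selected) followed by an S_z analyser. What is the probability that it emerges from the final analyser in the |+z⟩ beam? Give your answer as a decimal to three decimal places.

First analyser (S_x): P(|+x⟩) = |⟨+x|ψ⟩|² = 64/68.
After stage 1 the state is |+x⟩; P(|+z⟩) = |⟨+z|+x⟩|² = 1/2.
Joint probability = 64/68 × 1/2 = 0.471.

0.471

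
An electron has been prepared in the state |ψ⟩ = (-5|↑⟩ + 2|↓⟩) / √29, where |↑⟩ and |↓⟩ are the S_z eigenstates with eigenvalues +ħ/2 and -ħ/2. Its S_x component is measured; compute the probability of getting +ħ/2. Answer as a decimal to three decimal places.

|+x⟩ = (|↑⟩ + |↓⟩)/√2, so ⟨+x|ψ⟩ = (-3) / (√2·√29).
P = |-3|² / 58 = 9/58.

0.155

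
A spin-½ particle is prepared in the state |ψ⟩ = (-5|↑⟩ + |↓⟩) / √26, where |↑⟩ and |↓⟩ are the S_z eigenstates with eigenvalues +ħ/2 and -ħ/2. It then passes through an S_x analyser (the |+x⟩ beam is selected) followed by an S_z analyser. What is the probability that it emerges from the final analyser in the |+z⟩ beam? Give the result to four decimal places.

0.1538

First analyser (S_x): P(|+x⟩) = |⟨+x|ψ⟩|² = 16/52.
After stage 1 the state is |+x⟩; P(|+z⟩) = |⟨+z|+x⟩|² = 1/2.
Joint probability = 16/52 × 1/2 = 0.1538.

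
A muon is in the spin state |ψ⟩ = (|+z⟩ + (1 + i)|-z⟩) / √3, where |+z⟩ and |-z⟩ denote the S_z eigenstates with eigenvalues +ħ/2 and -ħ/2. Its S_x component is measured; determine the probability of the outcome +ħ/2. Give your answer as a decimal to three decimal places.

|+x⟩ = (|+z⟩ + |-z⟩)/√2, so ⟨+x|ψ⟩ = (2 + i) / (√2·√3).
P = |2 + i|² / 6 = 5/6.

0.833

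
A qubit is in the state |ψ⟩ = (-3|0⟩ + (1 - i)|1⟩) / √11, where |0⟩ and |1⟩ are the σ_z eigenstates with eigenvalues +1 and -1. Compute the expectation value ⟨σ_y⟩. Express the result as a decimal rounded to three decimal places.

0.545

⟨σ_y⟩ = 2 Im(a* b)/(|a|²+|b|²) with a = -3, b = (1 - i).
a* b = (-3 + 3i), so ⟨σ_y⟩ = 6/11.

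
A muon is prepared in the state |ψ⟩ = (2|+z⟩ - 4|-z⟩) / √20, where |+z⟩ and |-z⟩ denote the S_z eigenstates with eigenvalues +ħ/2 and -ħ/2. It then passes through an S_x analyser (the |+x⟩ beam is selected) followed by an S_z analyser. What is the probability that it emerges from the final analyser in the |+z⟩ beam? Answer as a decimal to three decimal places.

0.050

First analyser (S_x): P(|+x⟩) = |⟨+x|ψ⟩|² = 4/40.
After stage 1 the state is |+x⟩; P(|+z⟩) = |⟨+z|+x⟩|² = 1/2.
Joint probability = 4/40 × 1/2 = 0.050.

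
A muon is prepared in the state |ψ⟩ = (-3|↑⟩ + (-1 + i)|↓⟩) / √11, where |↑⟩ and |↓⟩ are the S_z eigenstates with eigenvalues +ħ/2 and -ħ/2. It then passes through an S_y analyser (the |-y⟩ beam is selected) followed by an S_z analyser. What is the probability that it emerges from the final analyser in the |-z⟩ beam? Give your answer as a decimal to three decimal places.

First analyser (S_y): P(|-y⟩) = |⟨-y|ψ⟩|² = 17/22.
After stage 1 the state is |-y⟩; P(|-z⟩) = |⟨-z|-y⟩|² = 1/2.
Joint probability = 17/22 × 1/2 = 0.386.

0.386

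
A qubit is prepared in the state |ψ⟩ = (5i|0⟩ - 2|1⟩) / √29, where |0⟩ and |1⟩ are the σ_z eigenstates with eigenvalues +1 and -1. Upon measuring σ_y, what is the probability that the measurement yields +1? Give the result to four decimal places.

|+y⟩ = (|0⟩ + i|1⟩)/√2, so ⟨+y|ψ⟩ = (7i) / (√2·√29).
P = |7i|² / 58 = 49/58.

0.8448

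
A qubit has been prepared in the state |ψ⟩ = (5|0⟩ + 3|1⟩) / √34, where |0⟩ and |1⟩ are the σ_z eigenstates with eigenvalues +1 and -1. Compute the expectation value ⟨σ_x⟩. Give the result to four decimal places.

⟨σ_x⟩ = 2 Re(a* b)/(|a|²+|b|²) with a = 5, b = 3.
a* b = 15, so ⟨σ_x⟩ = 30/34.

0.8824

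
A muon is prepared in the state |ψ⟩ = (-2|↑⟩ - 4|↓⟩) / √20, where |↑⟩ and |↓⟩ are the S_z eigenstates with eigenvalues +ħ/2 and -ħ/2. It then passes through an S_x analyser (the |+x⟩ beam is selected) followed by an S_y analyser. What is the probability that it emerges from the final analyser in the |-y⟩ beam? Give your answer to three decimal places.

0.450

First analyser (S_x): P(|+x⟩) = |⟨+x|ψ⟩|² = 36/40.
After stage 1 the state is |+x⟩; P(|-y⟩) = |⟨-y|+x⟩|² = 1/2.
Joint probability = 36/40 × 1/2 = 0.450.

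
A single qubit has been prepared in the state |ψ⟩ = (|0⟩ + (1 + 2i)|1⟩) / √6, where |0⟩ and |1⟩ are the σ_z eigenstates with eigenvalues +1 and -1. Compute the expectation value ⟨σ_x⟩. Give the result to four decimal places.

0.3333

⟨σ_x⟩ = 2 Re(a* b)/(|a|²+|b|²) with a = 1, b = (1 + 2i).
a* b = (1 + 2i), so ⟨σ_x⟩ = 2/6.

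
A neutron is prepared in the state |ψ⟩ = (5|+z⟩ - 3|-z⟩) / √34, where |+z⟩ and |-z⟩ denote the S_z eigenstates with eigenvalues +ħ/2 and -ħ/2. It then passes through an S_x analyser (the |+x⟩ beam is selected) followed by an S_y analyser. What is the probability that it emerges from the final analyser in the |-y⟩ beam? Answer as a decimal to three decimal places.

0.029

First analyser (S_x): P(|+x⟩) = |⟨+x|ψ⟩|² = 4/68.
After stage 1 the state is |+x⟩; P(|-y⟩) = |⟨-y|+x⟩|² = 1/2.
Joint probability = 4/68 × 1/2 = 0.029.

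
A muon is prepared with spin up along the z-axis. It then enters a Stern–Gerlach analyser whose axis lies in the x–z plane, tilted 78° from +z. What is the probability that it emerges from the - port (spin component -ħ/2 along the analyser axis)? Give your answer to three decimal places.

0.396

For spin-½, the probability of finding spin-up along an axis at angle θ to the initial spin direction is cos²(θ/2); spin-down is sin²(θ/2).
θ = 78°, so P = sin²(39°) ≈ 0.396.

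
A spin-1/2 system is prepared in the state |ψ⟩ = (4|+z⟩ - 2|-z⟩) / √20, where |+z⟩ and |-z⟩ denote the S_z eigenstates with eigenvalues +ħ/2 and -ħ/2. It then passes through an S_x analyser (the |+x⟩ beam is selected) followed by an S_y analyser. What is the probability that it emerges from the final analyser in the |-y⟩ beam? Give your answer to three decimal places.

0.050

First analyser (S_x): P(|+x⟩) = |⟨+x|ψ⟩|² = 4/40.
After stage 1 the state is |+x⟩; P(|-y⟩) = |⟨-y|+x⟩|² = 1/2.
Joint probability = 4/40 × 1/2 = 0.050.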